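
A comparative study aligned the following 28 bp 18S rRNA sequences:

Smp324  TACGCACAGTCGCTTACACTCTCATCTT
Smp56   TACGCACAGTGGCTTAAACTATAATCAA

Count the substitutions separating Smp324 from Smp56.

The sequences differ at positions 11 (C/G), 17 (C/A), 21 (C/A), 23 (C/A), 27 (T/A), 28 (T/A).
That gives 6 mismatches out of 28 aligned sites, so the Hamming distance is 6.

6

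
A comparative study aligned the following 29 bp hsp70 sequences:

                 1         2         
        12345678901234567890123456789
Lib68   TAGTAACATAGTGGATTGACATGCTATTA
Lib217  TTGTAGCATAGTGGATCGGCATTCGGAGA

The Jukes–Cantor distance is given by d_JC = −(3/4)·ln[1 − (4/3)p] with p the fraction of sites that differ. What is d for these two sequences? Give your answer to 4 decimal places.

Mismatches occur at site 2 (A/T), site 6 (A/G), site 17 (T/C), site 19 (A/G), site 23 (G/T), site 25 (T/G), site 26 (A/G), site 27 (T/A), site 28 (T/G).
p = 9/29 = 0.310345.
d = −0.75 · ln(1 − (4/3)·0.310345) = −0.75 · ln(0.586207) = −0.75 · (-0.534082) = 0.4006.

0.4006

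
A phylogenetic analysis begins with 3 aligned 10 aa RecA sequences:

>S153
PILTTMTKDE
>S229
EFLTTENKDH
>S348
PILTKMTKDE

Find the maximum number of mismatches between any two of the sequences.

6

Pairwise Hamming distances:
  S153 vs S229: 5
  S153 vs S348: 1
  S229 vs S348: 6
The largest is 6, between S229 and S348.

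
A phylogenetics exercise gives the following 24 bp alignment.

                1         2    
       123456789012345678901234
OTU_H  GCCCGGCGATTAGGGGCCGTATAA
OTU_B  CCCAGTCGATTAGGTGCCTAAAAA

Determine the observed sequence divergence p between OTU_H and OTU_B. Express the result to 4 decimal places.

Mismatches occur at site 1 (G↔C), site 4 (C↔A), site 6 (G↔T), site 15 (G↔T), site 19 (G↔T), site 20 (T↔A), site 22 (T↔A).
There are 7 differences over 24 sites, so p = 7/24 = 0.2917.

0.2917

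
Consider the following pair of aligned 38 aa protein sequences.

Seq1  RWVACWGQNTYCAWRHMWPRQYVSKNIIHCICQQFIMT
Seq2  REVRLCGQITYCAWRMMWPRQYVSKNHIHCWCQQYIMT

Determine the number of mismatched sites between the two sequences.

The sequences differ at positions 2 (W/E), 4 (A/R), 5 (C/L), 6 (W/C), 9 (N/I), 16 (H/M), 27 (I/H), 31 (I/W), 35 (F/Y).
That gives 9 mismatches out of 38 aligned sites, so the Hamming distance is 9.

9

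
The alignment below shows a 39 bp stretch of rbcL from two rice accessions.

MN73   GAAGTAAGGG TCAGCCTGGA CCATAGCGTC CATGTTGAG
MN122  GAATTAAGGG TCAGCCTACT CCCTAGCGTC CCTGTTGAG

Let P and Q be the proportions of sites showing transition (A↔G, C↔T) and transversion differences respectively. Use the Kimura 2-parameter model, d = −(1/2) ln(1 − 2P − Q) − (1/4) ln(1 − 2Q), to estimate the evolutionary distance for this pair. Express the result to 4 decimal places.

0.1730

Mismatches occur at site 4 (G/T, transversion), site 18 (G/A, transition), site 19 (G/C, transversion), site 20 (A/T, transversion), site 23 (A/C, transversion), site 32 (A/C, transversion).
Of the 6 differences, 1 transition and 5 transversions over 39 sites: P = 1/39 = 0.025641, Q = 5/39 = 0.128205.
d = −0.5·ln(0.820513) − 0.25·ln(0.743590) = −0.5·(-0.197826) − 0.25·(-0.296265) = 0.1730.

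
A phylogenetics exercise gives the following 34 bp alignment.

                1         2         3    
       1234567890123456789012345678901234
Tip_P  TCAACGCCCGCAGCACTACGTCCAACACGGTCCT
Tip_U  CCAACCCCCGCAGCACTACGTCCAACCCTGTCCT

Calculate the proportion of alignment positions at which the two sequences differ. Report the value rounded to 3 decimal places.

0.118

Differing sites — 1:T/C; 6:G/C; 27:A/C; 29:G/T.
There are 4 differences over 34 sites, so p = 4/34 = 0.118.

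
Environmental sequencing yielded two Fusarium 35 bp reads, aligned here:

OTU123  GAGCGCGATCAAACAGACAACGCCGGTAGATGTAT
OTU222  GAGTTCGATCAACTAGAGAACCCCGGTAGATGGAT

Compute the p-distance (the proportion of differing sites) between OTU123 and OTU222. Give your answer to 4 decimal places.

Mismatches occur at site 4 (C↔T), site 5 (G↔T), site 13 (A↔C), site 14 (C↔T), site 18 (C↔G), site 22 (G↔C), site 33 (T↔G).
There are 7 differences over 35 sites, so p = 7/35 = 0.2000.

0.2000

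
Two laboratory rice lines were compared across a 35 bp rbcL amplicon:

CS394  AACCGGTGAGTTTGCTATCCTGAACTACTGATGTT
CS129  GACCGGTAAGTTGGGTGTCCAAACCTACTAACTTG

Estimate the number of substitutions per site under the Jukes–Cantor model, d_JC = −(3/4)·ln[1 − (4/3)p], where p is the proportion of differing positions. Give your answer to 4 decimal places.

0.4582

Differing sites — 1:A/G; 8:G/A; 13:T/G; 15:C/G; 17:A/G; 21:T/A; 22:G/A; 24:A/C; 30:G/A; 32:T/C; 33:G/T; 35:T/G.
p = 12/35 = 0.342857.
d = −0.75 · ln(1 − (4/3)·0.342857) = −0.75 · ln(0.542857) = −0.75 · (-0.610909) = 0.4582.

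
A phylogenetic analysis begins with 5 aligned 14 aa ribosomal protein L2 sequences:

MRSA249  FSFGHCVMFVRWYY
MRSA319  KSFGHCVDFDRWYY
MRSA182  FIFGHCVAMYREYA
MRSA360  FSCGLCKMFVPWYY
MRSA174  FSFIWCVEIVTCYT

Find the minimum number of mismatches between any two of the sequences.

Pairwise Hamming distances:
  MRSA249 vs MRSA319: 3
  MRSA249 vs MRSA182: 6
  MRSA249 vs MRSA360: 4
  MRSA249 vs MRSA174: 7
  MRSA319 vs MRSA182: 7
  MRSA319 vs MRSA360: 7
  MRSA319 vs MRSA174: 9
  MRSA182 vs MRSA360: 10
  MRSA182 vs MRSA174: 9
  MRSA360 vs MRSA174: 9
The smallest is 3, between MRSA249 and MRSA319.

3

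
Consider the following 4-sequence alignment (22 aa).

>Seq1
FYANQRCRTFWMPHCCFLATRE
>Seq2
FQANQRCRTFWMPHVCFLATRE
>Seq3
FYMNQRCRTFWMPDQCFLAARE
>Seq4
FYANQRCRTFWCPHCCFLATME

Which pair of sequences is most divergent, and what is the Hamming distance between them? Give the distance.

Pairwise Hamming distances:
  Seq1 vs Seq2: 2
  Seq1 vs Seq3: 4
  Seq1 vs Seq4: 2
  Seq2 vs Seq3: 5
  Seq2 vs Seq4: 4
  Seq3 vs Seq4: 6
The largest is 6, between Seq3 and Seq4.

6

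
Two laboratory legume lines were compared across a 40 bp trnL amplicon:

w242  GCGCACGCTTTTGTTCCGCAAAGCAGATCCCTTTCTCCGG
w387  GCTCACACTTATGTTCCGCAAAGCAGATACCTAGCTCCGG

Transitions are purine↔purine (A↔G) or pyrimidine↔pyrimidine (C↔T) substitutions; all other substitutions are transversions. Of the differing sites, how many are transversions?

Mismatches occur at site 3 (G↔T, transversion), site 7 (G↔A, transition), site 11 (T↔A, transversion), site 29 (C↔A, transversion), site 33 (T↔A, transversion), site 34 (T↔G, transversion).
Of the 6 differences, 1 transition and 5 transversions, so the answer is 5.

5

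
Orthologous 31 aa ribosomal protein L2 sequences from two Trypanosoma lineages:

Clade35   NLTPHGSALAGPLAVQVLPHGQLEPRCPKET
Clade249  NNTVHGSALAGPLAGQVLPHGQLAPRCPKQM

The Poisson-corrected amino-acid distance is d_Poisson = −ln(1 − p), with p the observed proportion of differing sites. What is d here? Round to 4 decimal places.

0.2151

The sequences differ at positions 2 (L/N), 4 (P/V), 15 (V/G), 24 (E/A), 30 (E/Q), 31 (T/M).
p = 6/31 = 0.193548.
d = −ln(1 − 0.193548) = −ln(0.806452) = 0.2151.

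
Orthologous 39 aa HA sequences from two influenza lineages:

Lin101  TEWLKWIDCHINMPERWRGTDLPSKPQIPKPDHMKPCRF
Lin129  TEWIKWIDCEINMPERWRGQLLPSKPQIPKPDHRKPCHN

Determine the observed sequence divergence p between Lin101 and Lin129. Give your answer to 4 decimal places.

0.1795

The sequences differ at positions 4 (L/I), 10 (H/E), 20 (T/Q), 21 (D/L), 34 (M/R), 38 (R/H), 39 (F/N).
There are 7 differences over 39 sites, so p = 7/39 = 0.1795.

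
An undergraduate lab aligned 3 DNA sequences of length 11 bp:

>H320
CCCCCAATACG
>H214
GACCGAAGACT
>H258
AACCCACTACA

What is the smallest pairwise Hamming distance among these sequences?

4

Pairwise Hamming distances:
  H320 vs H214: 5
  H320 vs H258: 4
  H214 vs H258: 5
The smallest is 4, between H320 and H258.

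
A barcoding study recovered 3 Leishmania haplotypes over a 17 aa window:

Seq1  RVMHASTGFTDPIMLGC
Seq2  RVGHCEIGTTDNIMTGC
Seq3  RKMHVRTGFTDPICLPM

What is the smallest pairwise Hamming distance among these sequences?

6

Pairwise Hamming distances:
  Seq1 vs Seq2: 7
  Seq1 vs Seq3: 6
  Seq2 vs Seq3: 11
The smallest is 6, between Seq1 and Seq3.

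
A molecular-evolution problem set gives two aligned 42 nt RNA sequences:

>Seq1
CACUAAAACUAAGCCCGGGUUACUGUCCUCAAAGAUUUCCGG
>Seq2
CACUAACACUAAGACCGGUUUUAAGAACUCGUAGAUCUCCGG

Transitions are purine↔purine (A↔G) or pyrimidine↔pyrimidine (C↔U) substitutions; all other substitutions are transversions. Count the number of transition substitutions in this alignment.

2

Mismatches occur at site 7 (A/C, transversion), site 14 (C/A, transversion), site 19 (G/U, transversion), site 22 (A/U, transversion), site 23 (C/A, transversion), site 24 (U/A, transversion), site 26 (U/A, transversion), site 27 (C/A, transversion), site 31 (A/G, transition), site 32 (A/U, transversion), site 37 (U/C, transition).
Of the 11 differences, 2 transitions and 9 transversions, so the answer is 2.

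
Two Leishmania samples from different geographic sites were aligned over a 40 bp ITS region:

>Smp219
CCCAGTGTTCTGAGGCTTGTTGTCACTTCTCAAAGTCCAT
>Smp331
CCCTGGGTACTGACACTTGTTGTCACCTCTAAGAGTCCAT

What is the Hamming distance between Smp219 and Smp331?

Mismatches occur at site 4 (A→T), site 6 (T→G), site 9 (T→A), site 14 (G→C), site 15 (G→A), site 27 (T→C), site 31 (C→A), site 33 (A→G).
That gives 8 mismatches out of 40 aligned sites, so the Hamming distance is 8.

8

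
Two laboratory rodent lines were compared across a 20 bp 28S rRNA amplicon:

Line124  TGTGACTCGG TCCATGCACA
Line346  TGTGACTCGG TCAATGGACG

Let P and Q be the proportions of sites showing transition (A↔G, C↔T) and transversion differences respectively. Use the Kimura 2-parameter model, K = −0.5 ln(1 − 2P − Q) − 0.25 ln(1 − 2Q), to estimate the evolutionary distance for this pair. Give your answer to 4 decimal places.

Differing sites — 13:C/A (Tv); 17:C/G (Tv); 20:A/G (Ti).
Of the 3 differences, 1 transition and 2 transversions over 20 sites: P = 1/20 = 0.050000, Q = 2/20 = 0.100000.
d = −0.5·ln(0.800000) − 0.25·ln(0.800000) = −0.5·(-0.223144) − 0.25·(-0.223144) = 0.1674.

0.1674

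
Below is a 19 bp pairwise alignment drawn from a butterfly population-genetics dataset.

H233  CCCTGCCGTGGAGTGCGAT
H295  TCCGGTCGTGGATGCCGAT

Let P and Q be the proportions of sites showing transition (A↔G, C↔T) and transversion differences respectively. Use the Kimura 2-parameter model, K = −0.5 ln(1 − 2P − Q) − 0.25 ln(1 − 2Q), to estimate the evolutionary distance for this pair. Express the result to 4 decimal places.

Differing sites — 1:C/T (Ti); 4:T/G (Tv); 6:C/T (Ti); 13:G/T (Tv); 14:T/G (Tv); 15:G/C (Tv).
Of the 6 differences, 2 transitions and 4 transversions over 19 sites: P = 2/19 = 0.105263, Q = 4/19 = 0.210526.
d = −0.5·ln(0.578948) − 0.25·ln(0.578948) = −0.5·(-0.546543) − 0.25·(-0.546543) = 0.4099.

0.4099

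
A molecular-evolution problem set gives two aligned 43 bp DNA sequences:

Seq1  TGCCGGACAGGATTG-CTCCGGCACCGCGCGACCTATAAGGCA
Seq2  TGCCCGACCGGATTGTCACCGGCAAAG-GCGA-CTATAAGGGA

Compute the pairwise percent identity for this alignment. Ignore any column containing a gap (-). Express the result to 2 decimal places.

Excluding the 3 gap columns leaves 40 comparable sites.
Differing sites — 5:G/C; 9:A/C; 18:T/A; 25:C/A; 26:C/A; 42:C/G.
34 of the 40 comparable sites match, so the percent identity is 34/40 × 100 = 85.00%.

85.00%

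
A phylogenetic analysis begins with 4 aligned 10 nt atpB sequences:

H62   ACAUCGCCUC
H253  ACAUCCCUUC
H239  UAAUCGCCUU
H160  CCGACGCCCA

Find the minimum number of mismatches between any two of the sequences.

2

Pairwise Hamming distances:
  H62 vs H253: 2
  H62 vs H239: 3
  H62 vs H160: 5
  H253 vs H239: 5
  H253 vs H160: 7
  H239 vs H160: 6
The smallest is 2, between H62 and H253.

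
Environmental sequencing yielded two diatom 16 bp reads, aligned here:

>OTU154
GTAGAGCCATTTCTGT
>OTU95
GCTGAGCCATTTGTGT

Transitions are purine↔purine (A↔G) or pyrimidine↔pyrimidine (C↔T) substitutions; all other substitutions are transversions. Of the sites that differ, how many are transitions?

Differing sites — 2:T/C (Ti); 3:A/T (Tv); 13:C/G (Tv).
Of the 3 differences, 1 transition and 2 transversions, so the answer is 1.

1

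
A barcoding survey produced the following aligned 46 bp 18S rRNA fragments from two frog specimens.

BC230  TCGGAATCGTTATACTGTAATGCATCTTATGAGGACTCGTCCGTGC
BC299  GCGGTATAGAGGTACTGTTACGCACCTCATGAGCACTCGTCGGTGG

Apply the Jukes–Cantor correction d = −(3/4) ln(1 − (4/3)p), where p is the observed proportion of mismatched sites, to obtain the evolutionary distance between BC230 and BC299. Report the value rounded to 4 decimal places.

The sequences differ at positions 1 (T/G), 5 (A/T), 8 (C/A), 10 (T/A), 11 (T/G), 12 (A/G), 19 (A/T), 21 (T/C), 25 (T/C), 28 (T/C), 34 (G/C), 42 (C/G), 46 (C/G).
p = 13/46 = 0.282609.
d = −0.75 · ln(1 − (4/3)·0.282609) = −0.75 · ln(0.623188) = −0.75 · (-0.472907) = 0.3547.

0.3547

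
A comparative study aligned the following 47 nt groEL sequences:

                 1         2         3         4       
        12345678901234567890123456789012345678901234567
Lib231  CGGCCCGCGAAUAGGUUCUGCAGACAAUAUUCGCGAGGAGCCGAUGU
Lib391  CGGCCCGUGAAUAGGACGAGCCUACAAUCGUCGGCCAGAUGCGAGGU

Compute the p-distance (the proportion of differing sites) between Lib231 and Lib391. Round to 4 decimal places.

Mismatches occur at site 8 (C↔U), site 16 (U↔A), site 17 (U↔C), site 18 (C↔G), site 19 (U↔A), site 22 (A↔C), site 23 (G↔U), site 29 (A↔C), site 30 (U↔G), site 34 (C↔G), site 35 (G↔C), site 36 (A↔C), site 37 (G↔A), site 40 (G↔U), site 41 (C↔G), site 45 (U↔G).
There are 16 differences over 47 sites, so p = 16/47 = 0.3404.

0.3404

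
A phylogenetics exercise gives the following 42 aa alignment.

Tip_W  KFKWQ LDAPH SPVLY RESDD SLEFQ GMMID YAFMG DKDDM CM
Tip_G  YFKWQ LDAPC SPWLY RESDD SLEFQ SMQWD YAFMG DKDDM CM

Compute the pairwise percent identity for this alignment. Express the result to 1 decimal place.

85.7%

The sequences differ at positions 1 (K/Y), 10 (H/C), 13 (V/W), 26 (G/S), 28 (M/Q), 29 (I/W).
36 of the 42 sites match, so the percent identity is 36/42 × 100 = 85.7%.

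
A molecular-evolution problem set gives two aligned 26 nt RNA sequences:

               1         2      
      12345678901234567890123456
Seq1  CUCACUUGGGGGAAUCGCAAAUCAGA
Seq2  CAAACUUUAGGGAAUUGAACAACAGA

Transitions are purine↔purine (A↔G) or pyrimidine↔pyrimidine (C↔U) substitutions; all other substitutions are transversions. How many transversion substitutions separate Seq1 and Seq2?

Mismatches occur at site 2 (U↔A, transversion), site 3 (C↔A, transversion), site 8 (G↔U, transversion), site 9 (G↔A, transition), site 16 (C↔U, transition), site 18 (C↔A, transversion), site 20 (A↔C, transversion), site 22 (U↔A, transversion).
Of the 8 differences, 2 transitions and 6 transversions, so the answer is 6.

6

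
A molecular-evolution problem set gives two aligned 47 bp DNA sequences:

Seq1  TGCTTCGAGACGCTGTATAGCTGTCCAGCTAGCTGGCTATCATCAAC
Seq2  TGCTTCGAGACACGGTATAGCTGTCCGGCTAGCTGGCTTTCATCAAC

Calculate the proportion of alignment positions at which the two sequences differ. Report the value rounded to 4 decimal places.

The sequences differ at positions 12 (G/A), 14 (T/G), 27 (A/G), 39 (A/T).
There are 4 differences over 47 sites, so p = 4/47 = 0.0851.

0.0851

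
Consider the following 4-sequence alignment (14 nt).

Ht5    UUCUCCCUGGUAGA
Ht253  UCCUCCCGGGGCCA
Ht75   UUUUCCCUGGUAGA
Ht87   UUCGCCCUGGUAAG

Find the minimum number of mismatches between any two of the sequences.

1

Pairwise Hamming distances:
  Ht5 vs Ht253: 5
  Ht5 vs Ht75: 1
  Ht5 vs Ht87: 3
  Ht253 vs Ht75: 6
  Ht253 vs Ht87: 7
  Ht75 vs Ht87: 4
The smallest is 1, between Ht5 and Ht75.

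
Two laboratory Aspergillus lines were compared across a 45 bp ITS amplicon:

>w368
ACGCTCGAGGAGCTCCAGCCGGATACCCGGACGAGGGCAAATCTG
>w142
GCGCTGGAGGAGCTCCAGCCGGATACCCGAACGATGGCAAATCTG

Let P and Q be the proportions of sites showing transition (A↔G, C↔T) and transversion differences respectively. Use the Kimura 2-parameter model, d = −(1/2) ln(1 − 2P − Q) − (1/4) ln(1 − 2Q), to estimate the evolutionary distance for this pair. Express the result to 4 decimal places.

0.0948

Differing sites — 1:A/G (Ti); 6:C/G (Tv); 30:G/A (Ti); 35:G/T (Tv).
Of the 4 differences, 2 transitions and 2 transversions over 45 sites: P = 2/45 = 0.044444, Q = 2/45 = 0.044444.
d = −0.5·ln(0.866668) − 0.25·ln(0.911112) = −0.5·(-0.143099) − 0.25·(-0.093089) = 0.0948.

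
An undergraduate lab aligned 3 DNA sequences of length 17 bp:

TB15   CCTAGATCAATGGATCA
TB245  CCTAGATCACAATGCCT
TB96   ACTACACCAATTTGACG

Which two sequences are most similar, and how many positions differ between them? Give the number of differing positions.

7

Pairwise Hamming distances:
  TB15 vs TB245: 7
  TB15 vs TB96: 8
  TB245 vs TB96: 8
The smallest is 7, between TB15 and TB245.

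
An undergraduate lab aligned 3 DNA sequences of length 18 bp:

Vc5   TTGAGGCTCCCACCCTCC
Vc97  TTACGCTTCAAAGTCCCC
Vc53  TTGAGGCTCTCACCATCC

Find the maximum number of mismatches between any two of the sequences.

10

Pairwise Hamming distances:
  Vc5 vs Vc97: 9
  Vc5 vs Vc53: 2
  Vc97 vs Vc53: 10
The largest is 10, between Vc97 and Vc53.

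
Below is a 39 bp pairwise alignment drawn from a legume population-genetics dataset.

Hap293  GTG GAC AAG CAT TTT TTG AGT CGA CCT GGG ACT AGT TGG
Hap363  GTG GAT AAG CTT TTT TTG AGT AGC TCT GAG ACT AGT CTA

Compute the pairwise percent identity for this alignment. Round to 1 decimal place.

76.9%

Differing sites — 6:C/T; 11:A/T; 22:C/A; 24:A/C; 25:C/T; 29:G/A; 37:T/C; 38:G/T; 39:G/A.
30 of the 39 sites match, so the percent identity is 30/39 × 100 = 76.9%.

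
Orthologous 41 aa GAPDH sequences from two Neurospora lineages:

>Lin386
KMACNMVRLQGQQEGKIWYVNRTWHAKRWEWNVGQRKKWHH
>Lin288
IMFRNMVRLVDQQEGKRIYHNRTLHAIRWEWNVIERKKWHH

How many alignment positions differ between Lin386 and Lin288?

The sequences differ at positions 1 (K/I), 3 (A/F), 4 (C/R), 10 (Q/V), 11 (G/D), 17 (I/R), 18 (W/I), 20 (V/H), 24 (W/L), 27 (K/I), 34 (G/I), 35 (Q/E).
That gives 12 mismatches out of 41 aligned sites, so the Hamming distance is 12.

12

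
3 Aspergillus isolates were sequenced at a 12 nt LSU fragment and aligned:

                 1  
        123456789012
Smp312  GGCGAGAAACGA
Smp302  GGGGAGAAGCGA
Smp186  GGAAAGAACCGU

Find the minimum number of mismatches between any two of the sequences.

2

Pairwise Hamming distances:
  Smp312 vs Smp302: 2
  Smp312 vs Smp186: 4
  Smp302 vs Smp186: 4
The smallest is 2, between Smp312 and Smp302.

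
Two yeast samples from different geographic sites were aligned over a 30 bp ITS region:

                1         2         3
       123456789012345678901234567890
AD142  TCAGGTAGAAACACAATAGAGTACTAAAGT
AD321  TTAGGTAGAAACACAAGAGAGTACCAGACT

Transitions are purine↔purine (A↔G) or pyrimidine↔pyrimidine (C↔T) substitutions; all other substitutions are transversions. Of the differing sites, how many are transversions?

2

The sequences differ at positions 2 (C/T, transition), 17 (T/G, transversion), 25 (T/C, transition), 27 (A/G, transition), 29 (G/C, transversion).
Of the 5 differences, 3 transitions and 2 transversions, so the answer is 2.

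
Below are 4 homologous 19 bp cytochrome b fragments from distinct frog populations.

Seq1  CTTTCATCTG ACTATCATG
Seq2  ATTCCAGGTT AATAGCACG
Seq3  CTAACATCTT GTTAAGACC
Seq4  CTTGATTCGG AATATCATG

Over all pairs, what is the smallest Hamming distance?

Pairwise Hamming distances:
  Seq1 vs Seq2: 8
  Seq1 vs Seq3: 9
  Seq1 vs Seq4: 5
  Seq2 vs Seq3: 10
  Seq2 vs Seq4: 10
  Seq3 vs Seq4: 12
The smallest is 5, between Seq1 and Seq4.

5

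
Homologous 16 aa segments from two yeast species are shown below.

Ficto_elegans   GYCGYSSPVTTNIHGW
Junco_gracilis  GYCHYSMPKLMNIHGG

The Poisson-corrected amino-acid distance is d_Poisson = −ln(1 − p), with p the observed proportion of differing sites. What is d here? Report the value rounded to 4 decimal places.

0.4700

The sequences differ at positions 4 (G/H), 7 (S/M), 9 (V/K), 10 (T/L), 11 (T/M), 16 (W/G).
p = 6/16 = 0.375000.
d = −ln(1 − 0.375000) = −ln(0.625000) = 0.4700.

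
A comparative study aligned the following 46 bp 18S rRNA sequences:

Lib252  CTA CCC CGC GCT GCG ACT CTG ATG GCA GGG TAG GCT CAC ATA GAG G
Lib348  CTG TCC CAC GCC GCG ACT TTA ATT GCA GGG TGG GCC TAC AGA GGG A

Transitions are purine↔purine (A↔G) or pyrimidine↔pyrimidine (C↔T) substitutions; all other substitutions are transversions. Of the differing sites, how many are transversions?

The sequences differ at positions 3 (A/G, transition), 4 (C/T, transition), 8 (G/A, transition), 12 (T/C, transition), 19 (C/T, transition), 21 (G/A, transition), 24 (G/T, transversion), 32 (A/G, transition), 36 (T/C, transition), 37 (C/T, transition), 41 (T/G, transversion), 44 (A/G, transition), 46 (G/A, transition).
Of the 13 differences, 11 transitions and 2 transversions, so the answer is 2.

2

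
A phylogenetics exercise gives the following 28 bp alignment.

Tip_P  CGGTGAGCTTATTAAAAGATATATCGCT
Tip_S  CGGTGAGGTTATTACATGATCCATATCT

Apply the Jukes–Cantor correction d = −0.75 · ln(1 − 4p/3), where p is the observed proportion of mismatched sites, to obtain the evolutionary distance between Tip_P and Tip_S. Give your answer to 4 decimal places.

0.3041

Differing sites — 8:C/G; 15:A/C; 17:A/T; 21:A/C; 22:T/C; 25:C/A; 26:G/T.
p = 7/28 = 0.250000.
d = −0.75 · ln(1 − (4/3)·0.250000) = −0.75 · ln(0.666667) = −0.75 · (-0.405465) = 0.3041.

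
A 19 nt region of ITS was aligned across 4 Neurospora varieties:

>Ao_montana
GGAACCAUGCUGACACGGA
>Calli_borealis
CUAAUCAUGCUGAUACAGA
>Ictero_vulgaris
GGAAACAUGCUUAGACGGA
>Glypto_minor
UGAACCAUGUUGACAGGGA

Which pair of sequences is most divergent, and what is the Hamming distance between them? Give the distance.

Pairwise Hamming distances:
  Ao_montana vs Calli_borealis: 5
  Ao_montana vs Ictero_vulgaris: 3
  Ao_montana vs Glypto_minor: 3
  Calli_borealis vs Ictero_vulgaris: 6
  Calli_borealis vs Glypto_minor: 7
  Ictero_vulgaris vs Glypto_minor: 6
The largest is 7, between Calli_borealis and Glypto_minor.

7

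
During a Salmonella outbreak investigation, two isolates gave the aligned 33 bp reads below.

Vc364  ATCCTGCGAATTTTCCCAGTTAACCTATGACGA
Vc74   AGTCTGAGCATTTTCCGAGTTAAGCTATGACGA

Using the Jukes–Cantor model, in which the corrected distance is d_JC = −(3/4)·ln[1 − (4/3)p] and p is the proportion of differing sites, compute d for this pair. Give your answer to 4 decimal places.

0.2082

Mismatches occur at site 2 (T→G), site 3 (C→T), site 7 (C→A), site 9 (A→C), site 17 (C→G), site 24 (C→G).
p = 6/33 = 0.181818.
d = −0.75 · ln(1 − (4/3)·0.181818) = −0.75 · ln(0.757576) = −0.75 · (-0.277631) = 0.2082.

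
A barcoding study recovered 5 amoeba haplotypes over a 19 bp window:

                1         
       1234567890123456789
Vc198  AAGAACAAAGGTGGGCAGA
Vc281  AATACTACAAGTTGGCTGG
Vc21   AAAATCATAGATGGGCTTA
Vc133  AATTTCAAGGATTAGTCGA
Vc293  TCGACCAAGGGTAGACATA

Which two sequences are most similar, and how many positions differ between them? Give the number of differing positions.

6

Pairwise Hamming distances:
  Vc198 vs Vc281: 8
  Vc198 vs Vc21: 6
  Vc198 vs Vc133: 9
  Vc198 vs Vc293: 7
  Vc281 vs Vc21: 9
  Vc281 vs Vc133: 11
  Vc281 vs Vc293: 12
  Vc21 vs Vc133: 9
  Vc21 vs Vc293: 10
  Vc133 vs Vc293: 12
The smallest is 6, between Vc198 and Vc21.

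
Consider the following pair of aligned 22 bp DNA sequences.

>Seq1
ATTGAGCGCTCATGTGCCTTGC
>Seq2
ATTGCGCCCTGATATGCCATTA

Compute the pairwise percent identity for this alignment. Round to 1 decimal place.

68.2%

Mismatches occur at site 5 (A↔C), site 8 (G↔C), site 11 (C↔G), site 14 (G↔A), site 19 (T↔A), site 21 (G↔T), site 22 (C↔A).
15 of the 22 sites match, so the percent identity is 15/22 × 100 = 68.2%.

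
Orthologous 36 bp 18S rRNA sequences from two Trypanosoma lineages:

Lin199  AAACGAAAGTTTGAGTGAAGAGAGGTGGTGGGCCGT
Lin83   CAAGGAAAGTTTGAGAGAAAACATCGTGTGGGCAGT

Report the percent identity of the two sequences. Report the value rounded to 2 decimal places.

The sequences differ at positions 1 (A/C), 4 (C/G), 16 (T/A), 20 (G/A), 22 (G/C), 24 (G/T), 25 (G/C), 26 (T/G), 27 (G/T), 34 (C/A).
26 of the 36 sites match, so the percent identity is 26/36 × 100 = 72.22%.

72.22%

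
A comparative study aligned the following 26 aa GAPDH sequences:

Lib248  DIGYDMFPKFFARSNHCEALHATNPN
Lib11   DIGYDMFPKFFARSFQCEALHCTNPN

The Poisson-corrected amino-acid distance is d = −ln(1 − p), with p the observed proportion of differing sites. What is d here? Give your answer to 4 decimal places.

0.1226

Mismatches occur at site 15 (N/F), site 16 (H/Q), site 22 (A/C).
p = 3/26 = 0.115385.
d = −ln(1 − 0.115385) = −ln(0.884615) = 0.1226.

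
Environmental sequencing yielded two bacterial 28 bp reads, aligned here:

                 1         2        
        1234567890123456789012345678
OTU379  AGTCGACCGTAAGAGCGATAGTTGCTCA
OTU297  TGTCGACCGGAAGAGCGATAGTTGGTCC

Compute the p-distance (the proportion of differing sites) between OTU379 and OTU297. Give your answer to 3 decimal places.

Differing sites — 1:A/T; 10:T/G; 25:C/G; 28:A/C.
There are 4 differences over 28 sites, so p = 4/28 = 0.143.

0.143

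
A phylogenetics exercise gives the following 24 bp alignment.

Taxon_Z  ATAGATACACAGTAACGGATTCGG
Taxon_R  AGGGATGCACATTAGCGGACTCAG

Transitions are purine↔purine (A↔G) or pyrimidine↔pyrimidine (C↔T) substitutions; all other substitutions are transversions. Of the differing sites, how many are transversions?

2

Mismatches occur at site 2 (T→G, transversion), site 3 (A→G, transition), site 7 (A→G, transition), site 12 (G→T, transversion), site 15 (A→G, transition), site 20 (T→C, transition), site 23 (G→A, transition).
Of the 7 differences, 5 transitions and 2 transversions, so the answer is 2.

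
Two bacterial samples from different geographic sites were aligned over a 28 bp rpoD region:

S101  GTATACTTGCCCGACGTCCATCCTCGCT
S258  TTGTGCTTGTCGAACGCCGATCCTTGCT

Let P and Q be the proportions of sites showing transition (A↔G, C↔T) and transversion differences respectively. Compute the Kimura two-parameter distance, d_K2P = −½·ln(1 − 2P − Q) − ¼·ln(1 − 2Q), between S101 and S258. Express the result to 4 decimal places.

Mismatches occur at site 1 (G→T, transversion), site 3 (A→G, transition), site 5 (A→G, transition), site 10 (C→T, transition), site 12 (C→G, transversion), site 13 (G→A, transition), site 17 (T→C, transition), site 19 (C→G, transversion), site 25 (C→T, transition).
Of the 9 differences, 6 transitions and 3 transversions over 28 sites: P = 6/28 = 0.214286, Q = 3/28 = 0.107143.
d = −0.5·ln(0.464285) − 0.25·ln(0.785714) = −0.5·(-0.767257) − 0.25·(-0.241162) = 0.4439.

0.4439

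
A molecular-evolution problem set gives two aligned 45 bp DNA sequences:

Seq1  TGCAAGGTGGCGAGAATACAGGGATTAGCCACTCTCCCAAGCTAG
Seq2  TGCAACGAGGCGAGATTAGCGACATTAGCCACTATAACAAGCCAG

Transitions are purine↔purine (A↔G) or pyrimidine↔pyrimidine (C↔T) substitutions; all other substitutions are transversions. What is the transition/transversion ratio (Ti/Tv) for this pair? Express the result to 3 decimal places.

Mismatches occur at site 6 (G↔C, transversion), site 8 (T↔A, transversion), site 16 (A↔T, transversion), site 19 (C↔G, transversion), site 20 (A↔C, transversion), site 22 (G↔A, transition), site 23 (G↔C, transversion), site 34 (C↔A, transversion), site 36 (C↔A, transversion), site 37 (C↔A, transversion), site 43 (T↔C, transition).
Of the 11 differences, 2 transitions and 9 transversions, so Ti/Tv = 2/9 = 0.222.

0.222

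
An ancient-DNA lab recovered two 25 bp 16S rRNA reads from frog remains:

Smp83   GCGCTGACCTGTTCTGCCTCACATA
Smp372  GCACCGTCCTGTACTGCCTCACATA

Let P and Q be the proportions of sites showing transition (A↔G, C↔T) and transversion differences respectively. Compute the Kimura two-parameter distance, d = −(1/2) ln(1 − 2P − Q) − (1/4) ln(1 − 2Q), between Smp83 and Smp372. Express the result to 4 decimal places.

0.1808

Differing sites — 3:G/A (Ti); 5:T/C (Ti); 7:A/T (Tv); 13:T/A (Tv).
Of the 4 differences, 2 transitions and 2 transversions over 25 sites: P = 2/25 = 0.080000, Q = 2/25 = 0.080000.
d = −0.5·ln(0.760000) − 0.25·ln(0.840000) = −0.5·(-0.274437) − 0.25·(-0.174353) = 0.1808.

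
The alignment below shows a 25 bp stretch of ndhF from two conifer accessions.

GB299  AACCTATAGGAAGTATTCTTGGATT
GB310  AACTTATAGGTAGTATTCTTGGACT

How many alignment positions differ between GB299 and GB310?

Differing sites — 4:C/T; 11:A/T; 24:T/C.
That gives 3 mismatches out of 25 aligned sites, so the Hamming distance is 3.

3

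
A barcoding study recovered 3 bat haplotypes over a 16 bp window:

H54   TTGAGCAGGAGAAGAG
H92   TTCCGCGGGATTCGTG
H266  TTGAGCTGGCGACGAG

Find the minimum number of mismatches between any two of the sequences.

3

Pairwise Hamming distances:
  H54 vs H92: 7
  H54 vs H266: 3
  H92 vs H266: 7
The smallest is 3, between H54 and H266.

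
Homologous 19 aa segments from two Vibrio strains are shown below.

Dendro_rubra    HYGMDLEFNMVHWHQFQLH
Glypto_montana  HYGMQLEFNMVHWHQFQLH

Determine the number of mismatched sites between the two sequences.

1

The sequences differ at position 5 (D/Q).
That gives 1 mismatch out of 19 aligned sites, so the Hamming distance is 1.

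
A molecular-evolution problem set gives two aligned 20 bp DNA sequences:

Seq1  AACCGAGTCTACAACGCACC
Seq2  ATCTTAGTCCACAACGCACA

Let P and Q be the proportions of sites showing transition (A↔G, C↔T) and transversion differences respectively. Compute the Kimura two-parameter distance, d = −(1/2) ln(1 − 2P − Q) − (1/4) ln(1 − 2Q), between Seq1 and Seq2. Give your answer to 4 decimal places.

0.3046

Mismatches occur at site 2 (A→T, transversion), site 4 (C→T, transition), site 5 (G→T, transversion), site 10 (T→C, transition), site 20 (C→A, transversion).
Of the 5 differences, 2 transitions and 3 transversions over 20 sites: P = 2/20 = 0.100000, Q = 3/20 = 0.150000.
d = −0.5·ln(0.650000) − 0.25·ln(0.700000) = −0.5·(-0.430783) − 0.25·(-0.356675) = 0.3046.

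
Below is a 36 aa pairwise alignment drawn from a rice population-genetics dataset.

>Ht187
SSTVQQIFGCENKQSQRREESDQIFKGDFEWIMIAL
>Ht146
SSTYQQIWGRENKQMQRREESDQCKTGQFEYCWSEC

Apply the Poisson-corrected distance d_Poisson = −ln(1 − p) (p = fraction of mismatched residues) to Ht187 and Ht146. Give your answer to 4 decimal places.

0.4925

Differing sites — 4:V/Y; 8:F/W; 10:C/R; 15:S/M; 24:I/C; 25:F/K; 26:K/T; 28:D/Q; 31:W/Y; 32:I/C; 33:M/W; 34:I/S; 35:A/E; 36:L/C.
p = 14/36 = 0.388889.
d = −ln(1 − 0.388889) = −ln(0.611111) = 0.4925.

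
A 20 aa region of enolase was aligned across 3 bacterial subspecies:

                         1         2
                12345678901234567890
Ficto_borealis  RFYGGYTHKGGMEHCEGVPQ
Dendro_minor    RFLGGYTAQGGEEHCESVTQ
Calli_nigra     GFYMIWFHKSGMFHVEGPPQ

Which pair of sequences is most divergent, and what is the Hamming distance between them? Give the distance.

Pairwise Hamming distances:
  Ficto_borealis vs Dendro_minor: 6
  Ficto_borealis vs Calli_nigra: 9
  Dendro_minor vs Calli_nigra: 15
The largest is 15, between Dendro_minor and Calli_nigra.

15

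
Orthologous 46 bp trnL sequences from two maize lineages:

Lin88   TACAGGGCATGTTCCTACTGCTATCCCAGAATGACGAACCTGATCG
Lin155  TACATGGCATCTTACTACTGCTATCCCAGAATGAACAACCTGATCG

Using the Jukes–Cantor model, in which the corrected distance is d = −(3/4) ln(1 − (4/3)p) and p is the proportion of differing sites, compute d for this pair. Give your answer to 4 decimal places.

The sequences differ at positions 5 (G/T), 11 (G/C), 14 (C/A), 35 (C/A), 36 (G/C).
p = 5/46 = 0.108696.
d = −0.75 · ln(1 − (4/3)·0.108696) = −0.75 · ln(0.855072) = −0.75 · (-0.156570) = 0.1174.

0.1174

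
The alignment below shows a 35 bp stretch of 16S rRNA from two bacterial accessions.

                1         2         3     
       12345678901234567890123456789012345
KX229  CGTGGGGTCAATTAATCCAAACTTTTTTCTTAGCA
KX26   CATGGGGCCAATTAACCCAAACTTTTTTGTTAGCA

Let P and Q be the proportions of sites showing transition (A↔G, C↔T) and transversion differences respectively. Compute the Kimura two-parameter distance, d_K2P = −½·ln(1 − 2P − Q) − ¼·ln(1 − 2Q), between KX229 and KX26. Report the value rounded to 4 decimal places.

0.1263

Differing sites — 2:G/A (Ti); 8:T/C (Ti); 16:T/C (Ti); 29:C/G (Tv).
Of the 4 differences, 3 transitions and 1 transversion over 35 sites: P = 3/35 = 0.085714, Q = 1/35 = 0.028571.
d = −0.5·ln(0.800001) − 0.25·ln(0.942858) = −0.5·(-0.223142) − 0.25·(-0.058840) = 0.1263.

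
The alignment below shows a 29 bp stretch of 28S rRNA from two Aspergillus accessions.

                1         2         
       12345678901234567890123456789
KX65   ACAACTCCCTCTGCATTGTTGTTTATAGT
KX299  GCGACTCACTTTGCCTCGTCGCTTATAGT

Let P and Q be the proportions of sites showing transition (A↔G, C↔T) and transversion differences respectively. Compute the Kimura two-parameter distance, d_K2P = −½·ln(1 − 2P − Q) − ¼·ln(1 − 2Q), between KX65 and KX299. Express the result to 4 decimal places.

The sequences differ at positions 1 (A/G, transition), 3 (A/G, transition), 8 (C/A, transversion), 11 (C/T, transition), 15 (A/C, transversion), 17 (T/C, transition), 20 (T/C, transition), 22 (T/C, transition).
Of the 8 differences, 6 transitions and 2 transversions over 29 sites: P = 6/29 = 0.206897, Q = 2/29 = 0.068966.
d = −0.5·ln(0.517240) − 0.25·ln(0.862068) = −0.5·(-0.659248) − 0.25·(-0.148421) = 0.3667.

0.3667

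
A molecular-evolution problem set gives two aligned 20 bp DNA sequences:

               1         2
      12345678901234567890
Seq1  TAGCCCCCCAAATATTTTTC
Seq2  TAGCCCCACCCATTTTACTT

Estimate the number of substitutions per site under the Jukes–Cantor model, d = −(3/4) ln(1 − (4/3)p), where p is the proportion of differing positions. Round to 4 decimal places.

Differing sites — 8:C/A; 10:A/C; 11:A/C; 14:A/T; 17:T/A; 18:T/C; 20:C/T.
p = 7/20 = 0.350000.
d = −0.75 · ln(1 − (4/3)·0.350000) = −0.75 · ln(0.533333) = −0.75 · (-0.628609) = 0.4715.

0.4715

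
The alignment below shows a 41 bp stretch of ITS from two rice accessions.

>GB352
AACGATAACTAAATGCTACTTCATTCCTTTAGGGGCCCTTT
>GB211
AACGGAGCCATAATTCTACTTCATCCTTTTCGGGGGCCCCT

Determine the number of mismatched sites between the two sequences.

The sequences differ at positions 5 (A/G), 6 (T/A), 7 (A/G), 8 (A/C), 10 (T/A), 11 (A/T), 15 (G/T), 25 (T/C), 27 (C/T), 31 (A/C), 36 (C/G), 39 (T/C), 40 (T/C).
That gives 13 mismatches out of 41 aligned sites, so the Hamming distance is 13.

13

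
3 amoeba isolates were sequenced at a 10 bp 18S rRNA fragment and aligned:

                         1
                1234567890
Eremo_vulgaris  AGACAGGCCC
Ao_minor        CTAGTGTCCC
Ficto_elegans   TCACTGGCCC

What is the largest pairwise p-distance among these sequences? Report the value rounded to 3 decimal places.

0.500

Pairwise Hamming distances:
  Eremo_vulgaris vs Ao_minor: 5
  Eremo_vulgaris vs Ficto_elegans: 3
  Ao_minor vs Ficto_elegans: 4
The largest is 5 mismatches, between Eremo_vulgaris and Ao_minor; p = 5/10 = 0.500.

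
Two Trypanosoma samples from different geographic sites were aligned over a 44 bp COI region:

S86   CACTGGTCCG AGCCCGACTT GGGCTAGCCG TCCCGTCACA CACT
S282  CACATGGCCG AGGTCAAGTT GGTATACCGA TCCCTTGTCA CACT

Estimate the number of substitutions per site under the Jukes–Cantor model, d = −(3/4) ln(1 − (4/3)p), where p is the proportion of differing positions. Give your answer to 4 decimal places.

0.4546

Differing sites — 4:T/A; 5:G/T; 7:T/G; 13:C/G; 14:C/T; 16:G/A; 18:C/G; 23:G/T; 24:C/A; 27:G/C; 29:C/G; 30:G/A; 35:G/T; 37:C/G; 38:A/T.
p = 15/44 = 0.340909.
d = −0.75 · ln(1 − (4/3)·0.340909) = −0.75 · ln(0.545455) = −0.75 · (-0.606135) = 0.4546.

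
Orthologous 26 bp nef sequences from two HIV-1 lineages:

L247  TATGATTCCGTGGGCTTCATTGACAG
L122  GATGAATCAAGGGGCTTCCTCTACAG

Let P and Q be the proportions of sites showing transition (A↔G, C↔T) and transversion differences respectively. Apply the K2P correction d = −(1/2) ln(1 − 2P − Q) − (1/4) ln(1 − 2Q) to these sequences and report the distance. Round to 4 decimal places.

0.3975

The sequences differ at positions 1 (T/G, transversion), 6 (T/A, transversion), 9 (C/A, transversion), 10 (G/A, transition), 11 (T/G, transversion), 19 (A/C, transversion), 21 (T/C, transition), 22 (G/T, transversion).
Of the 8 differences, 2 transitions and 6 transversions over 26 sites: P = 2/26 = 0.076923, Q = 6/26 = 0.230769.
d = −0.5·ln(0.615385) − 0.25·ln(0.538462) = −0.5·(-0.485507) − 0.25·(-0.619038) = 0.3975.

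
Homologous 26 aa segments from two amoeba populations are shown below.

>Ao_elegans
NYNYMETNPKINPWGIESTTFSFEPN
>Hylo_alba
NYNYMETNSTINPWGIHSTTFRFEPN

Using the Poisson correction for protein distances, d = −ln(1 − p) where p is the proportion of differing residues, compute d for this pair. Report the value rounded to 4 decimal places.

0.1671

Mismatches occur at site 9 (P↔S), site 10 (K↔T), site 17 (E↔H), site 22 (S↔R).
p = 4/26 = 0.153846.
d = −ln(1 − 0.153846) = −ln(0.846154) = 0.1671.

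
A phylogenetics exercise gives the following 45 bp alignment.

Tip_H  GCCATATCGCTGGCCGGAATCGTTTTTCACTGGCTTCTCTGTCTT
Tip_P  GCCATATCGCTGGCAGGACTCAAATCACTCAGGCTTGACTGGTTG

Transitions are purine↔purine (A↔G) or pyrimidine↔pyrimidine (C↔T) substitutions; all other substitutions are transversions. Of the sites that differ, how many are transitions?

3

Mismatches occur at site 15 (C↔A, transversion), site 19 (A↔C, transversion), site 22 (G↔A, transition), site 23 (T↔A, transversion), site 24 (T↔A, transversion), site 26 (T↔C, transition), site 27 (T↔A, transversion), site 29 (A↔T, transversion), site 31 (T↔A, transversion), site 37 (C↔G, transversion), site 38 (T↔A, transversion), site 42 (T↔G, transversion), site 43 (C↔T, transition), site 45 (T↔G, transversion).
Of the 14 differences, 3 transitions and 11 transversions, so the answer is 3.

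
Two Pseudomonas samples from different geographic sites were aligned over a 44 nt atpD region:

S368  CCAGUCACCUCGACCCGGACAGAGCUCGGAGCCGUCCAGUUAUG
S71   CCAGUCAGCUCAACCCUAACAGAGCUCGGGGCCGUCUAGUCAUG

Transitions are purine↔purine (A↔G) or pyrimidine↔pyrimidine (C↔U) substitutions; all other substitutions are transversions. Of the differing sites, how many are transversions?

2

The sequences differ at positions 8 (C/G, transversion), 12 (G/A, transition), 17 (G/U, transversion), 18 (G/A, transition), 30 (A/G, transition), 37 (C/U, transition), 41 (U/C, transition).
Of the 7 differences, 5 transitions and 2 transversions, so the answer is 2.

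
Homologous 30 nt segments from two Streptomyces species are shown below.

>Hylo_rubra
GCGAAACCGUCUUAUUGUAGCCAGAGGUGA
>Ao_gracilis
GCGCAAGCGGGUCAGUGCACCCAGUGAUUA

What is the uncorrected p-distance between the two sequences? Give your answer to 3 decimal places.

0.367

Mismatches occur at site 4 (A/C), site 7 (C/G), site 10 (U/G), site 11 (C/G), site 13 (U/C), site 15 (U/G), site 18 (U/C), site 20 (G/C), site 25 (A/U), site 27 (G/A), site 29 (G/U).
There are 11 differences over 30 sites, so p = 11/30 = 0.367.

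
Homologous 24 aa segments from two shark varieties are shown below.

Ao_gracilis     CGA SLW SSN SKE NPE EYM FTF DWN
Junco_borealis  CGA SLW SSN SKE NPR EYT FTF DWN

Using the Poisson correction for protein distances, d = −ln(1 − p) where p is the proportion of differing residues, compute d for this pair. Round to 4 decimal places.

The sequences differ at positions 15 (E/R), 18 (M/T).
p = 2/24 = 0.083333.
d = −ln(1 − 0.083333) = −ln(0.916667) = 0.0870.

0.0870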